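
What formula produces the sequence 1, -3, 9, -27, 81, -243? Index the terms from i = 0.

Check ratios: -3 / 1 = -3.0
Common ratio r = -3.
First term a = 1.
Formula: S_i = 1 * (-3)^i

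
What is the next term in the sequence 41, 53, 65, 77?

Differences: 53 - 41 = 12
This is an arithmetic sequence with common difference d = 12.
Next term = 77 + 12 = 89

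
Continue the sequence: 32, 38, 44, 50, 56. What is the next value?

Differences: 38 - 32 = 6
This is an arithmetic sequence with common difference d = 6.
Next term = 56 + 6 = 62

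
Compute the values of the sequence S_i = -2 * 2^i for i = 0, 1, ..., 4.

This is a geometric sequence.
i=0: S_0 = -2 * 2^0 = -2
i=1: S_1 = -2 * 2^1 = -4
i=2: S_2 = -2 * 2^2 = -8
i=3: S_3 = -2 * 2^3 = -16
i=4: S_4 = -2 * 2^4 = -32
The first 5 terms are: [-2, -4, -8, -16, -32]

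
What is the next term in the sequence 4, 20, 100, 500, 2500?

Ratios: 20 / 4 = 5.0
This is a geometric sequence with common ratio r = 5.
Next term = 2500 * 5 = 12500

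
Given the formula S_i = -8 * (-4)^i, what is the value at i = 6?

S_6 = -8 * (-4)^6 = -8 * 4096 = -32768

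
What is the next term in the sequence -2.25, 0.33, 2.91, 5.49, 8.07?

Differences: 0.33 - -2.25 = 2.58
This is an arithmetic sequence with common difference d = 2.58.
Next term = 8.07 + 2.58 = 10.65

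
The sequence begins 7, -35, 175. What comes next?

Ratios: -35 / 7 = -5.0
This is a geometric sequence with common ratio r = -5.
Next term = 175 * -5 = -875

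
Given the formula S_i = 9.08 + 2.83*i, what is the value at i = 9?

S_9 = 9.08 + 2.83*9 = 9.08 + 25.47 = 34.55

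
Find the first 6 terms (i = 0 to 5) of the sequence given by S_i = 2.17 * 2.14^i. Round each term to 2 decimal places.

This is a geometric sequence.
i=0: S_0 = 2.17 * 2.14^0 = 2.17
i=1: S_1 = 2.17 * 2.14^1 ≈ 4.64
i=2: S_2 = 2.17 * 2.14^2 ≈ 9.94
i=3: S_3 = 2.17 * 2.14^3 ≈ 21.27
i=4: S_4 = 2.17 * 2.14^4 ≈ 45.51
i=5: S_5 = 2.17 * 2.14^5 ≈ 97.39
The first 6 terms are: [2.17, 4.64, 9.94, 21.27, 45.51, 97.39]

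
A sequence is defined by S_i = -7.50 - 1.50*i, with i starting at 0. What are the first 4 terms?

This is an arithmetic sequence.
i=0: S_0 = -7.5 + -1.5*0 = -7.5
i=1: S_1 = -7.5 + -1.5*1 = -9.0
i=2: S_2 = -7.5 + -1.5*2 = -10.5
i=3: S_3 = -7.5 + -1.5*3 = -12.0
The first 4 terms are: [-7.5, -9.0, -10.5, -12.0]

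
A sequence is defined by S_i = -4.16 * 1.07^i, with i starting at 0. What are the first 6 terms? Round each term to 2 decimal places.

This is a geometric sequence.
i=0: S_0 = -4.16 * 1.07^0 = -4.16
i=1: S_1 = -4.16 * 1.07^1 ≈ -4.45
i=2: S_2 = -4.16 * 1.07^2 ≈ -4.76
i=3: S_3 = -4.16 * 1.07^3 ≈ -5.1
i=4: S_4 = -4.16 * 1.07^4 ≈ -5.45
i=5: S_5 = -4.16 * 1.07^5 ≈ -5.83
The first 6 terms are: [-4.16, -4.45, -4.76, -5.1, -5.45, -5.83]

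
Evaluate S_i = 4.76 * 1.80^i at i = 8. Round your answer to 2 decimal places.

S_8 = 4.76 * 1.8^8 ≈ 4.76 * 110.1996 ≈ 524.55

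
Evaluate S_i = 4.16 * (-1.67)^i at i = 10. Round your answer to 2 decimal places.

S_10 = 4.16 * (-1.67)^10 ≈ 4.16 * 168.7193 ≈ 701.87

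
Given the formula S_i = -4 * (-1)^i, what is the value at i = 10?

S_10 = -4 * (-1)^10 = -4 * 1 = -4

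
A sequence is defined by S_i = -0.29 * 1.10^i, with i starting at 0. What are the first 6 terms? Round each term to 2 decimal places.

This is a geometric sequence.
i=0: S_0 = -0.29 * 1.1^0 = -0.29
i=1: S_1 = -0.29 * 1.1^1 ≈ -0.32
i=2: S_2 = -0.29 * 1.1^2 ≈ -0.35
i=3: S_3 = -0.29 * 1.1^3 ≈ -0.39
i=4: S_4 = -0.29 * 1.1^4 ≈ -0.42
i=5: S_5 = -0.29 * 1.1^5 ≈ -0.47
The first 6 terms are: [-0.29, -0.32, -0.35, -0.39, -0.42, -0.47]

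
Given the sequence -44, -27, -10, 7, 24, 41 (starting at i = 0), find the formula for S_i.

Check differences: -27 - -44 = 17
-10 - -27 = 17
Common difference d = 17.
First term a = -44.
Formula: S_i = -44 + 17*i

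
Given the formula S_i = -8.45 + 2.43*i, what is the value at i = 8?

S_8 = -8.45 + 2.43*8 = -8.45 + 19.44 = 10.99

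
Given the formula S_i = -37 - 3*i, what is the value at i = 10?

S_10 = -37 + -3*10 = -37 + -30 = -67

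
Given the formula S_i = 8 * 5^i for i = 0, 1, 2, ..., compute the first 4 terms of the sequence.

This is a geometric sequence.
i=0: S_0 = 8 * 5^0 = 8
i=1: S_1 = 8 * 5^1 = 40
i=2: S_2 = 8 * 5^2 = 200
i=3: S_3 = 8 * 5^3 = 1000
The first 4 terms are: [8, 40, 200, 1000]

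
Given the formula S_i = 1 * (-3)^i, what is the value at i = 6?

S_6 = 1 * (-3)^6 = 1 * 729 = 729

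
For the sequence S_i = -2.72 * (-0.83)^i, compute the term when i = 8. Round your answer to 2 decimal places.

S_8 = -2.72 * (-0.83)^8 ≈ -2.72 * 0.2252 ≈ -0.61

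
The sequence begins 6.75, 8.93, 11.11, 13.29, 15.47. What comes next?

Differences: 8.93 - 6.75 = 2.18
This is an arithmetic sequence with common difference d = 2.18.
Next term = 15.47 + 2.18 = 17.65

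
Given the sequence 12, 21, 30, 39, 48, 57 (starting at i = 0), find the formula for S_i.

Check differences: 21 - 12 = 9
30 - 21 = 9
Common difference d = 9.
First term a = 12.
Formula: S_i = 12 + 9*i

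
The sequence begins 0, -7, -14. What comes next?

Differences: -7 - 0 = -7
This is an arithmetic sequence with common difference d = -7.
Next term = -14 + -7 = -21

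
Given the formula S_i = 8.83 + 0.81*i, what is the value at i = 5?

S_5 = 8.83 + 0.81*5 = 8.83 + 4.05 = 12.88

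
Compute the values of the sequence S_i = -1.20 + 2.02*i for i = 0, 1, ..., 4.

This is an arithmetic sequence.
i=0: S_0 = -1.2 + 2.02*0 = -1.2
i=1: S_1 = -1.2 + 2.02*1 = 0.82
i=2: S_2 = -1.2 + 2.02*2 = 2.84
i=3: S_3 = -1.2 + 2.02*3 = 4.86
i=4: S_4 = -1.2 + 2.02*4 = 6.88
The first 5 terms are: [-1.2, 0.82, 2.84, 4.86, 6.88]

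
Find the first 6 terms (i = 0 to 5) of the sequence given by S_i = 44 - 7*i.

This is an arithmetic sequence.
i=0: S_0 = 44 + -7*0 = 44
i=1: S_1 = 44 + -7*1 = 37
i=2: S_2 = 44 + -7*2 = 30
i=3: S_3 = 44 + -7*3 = 23
i=4: S_4 = 44 + -7*4 = 16
i=5: S_5 = 44 + -7*5 = 9
The first 6 terms are: [44, 37, 30, 23, 16, 9]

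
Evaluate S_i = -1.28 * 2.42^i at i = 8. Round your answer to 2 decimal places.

S_8 = -1.28 * 2.42^8 ≈ -1.28 * 1176.3131 ≈ -1505.68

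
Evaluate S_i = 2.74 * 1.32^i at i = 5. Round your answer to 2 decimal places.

S_5 = 2.74 * 1.32^5 ≈ 2.74 * 4.0075 ≈ 10.98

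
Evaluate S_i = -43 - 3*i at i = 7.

S_7 = -43 + -3*7 = -43 + -21 = -64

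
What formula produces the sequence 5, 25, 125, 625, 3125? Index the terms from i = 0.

Check ratios: 25 / 5 = 5.0
Common ratio r = 5.
First term a = 5.
Formula: S_i = 5 * 5^i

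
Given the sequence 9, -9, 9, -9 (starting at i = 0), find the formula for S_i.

Check ratios: -9 / 9 = -1.0
Common ratio r = -1.
First term a = 9.
Formula: S_i = 9 * (-1)^i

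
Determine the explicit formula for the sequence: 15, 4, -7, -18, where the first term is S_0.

Check differences: 4 - 15 = -11
-7 - 4 = -11
Common difference d = -11.
First term a = 15.
Formula: S_i = 15 - 11*i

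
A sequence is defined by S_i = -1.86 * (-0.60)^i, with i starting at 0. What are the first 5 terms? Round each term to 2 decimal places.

This is a geometric sequence.
i=0: S_0 = -1.86 * (-0.6)^0 = -1.86
i=1: S_1 = -1.86 * (-0.6)^1 ≈ 1.12
i=2: S_2 = -1.86 * (-0.6)^2 ≈ -0.67
i=3: S_3 = -1.86 * (-0.6)^3 ≈ 0.4
i=4: S_4 = -1.86 * (-0.6)^4 ≈ -0.24
The first 5 terms are: [-1.86, 1.12, -0.67, 0.4, -0.24]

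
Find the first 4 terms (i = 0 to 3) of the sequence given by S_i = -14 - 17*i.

This is an arithmetic sequence.
i=0: S_0 = -14 + -17*0 = -14
i=1: S_1 = -14 + -17*1 = -31
i=2: S_2 = -14 + -17*2 = -48
i=3: S_3 = -14 + -17*3 = -65
The first 4 terms are: [-14, -31, -48, -65]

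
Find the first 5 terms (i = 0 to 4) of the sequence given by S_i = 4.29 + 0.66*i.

This is an arithmetic sequence.
i=0: S_0 = 4.29 + 0.66*0 = 4.29
i=1: S_1 = 4.29 + 0.66*1 = 4.95
i=2: S_2 = 4.29 + 0.66*2 = 5.61
i=3: S_3 = 4.29 + 0.66*3 = 6.27
i=4: S_4 = 4.29 + 0.66*4 = 6.93
The first 5 terms are: [4.29, 4.95, 5.61, 6.27, 6.93]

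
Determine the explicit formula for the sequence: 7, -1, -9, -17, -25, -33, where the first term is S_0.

Check differences: -1 - 7 = -8
-9 - -1 = -8
Common difference d = -8.
First term a = 7.
Formula: S_i = 7 - 8*i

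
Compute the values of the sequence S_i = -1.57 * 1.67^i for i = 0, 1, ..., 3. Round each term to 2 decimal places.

This is a geometric sequence.
i=0: S_0 = -1.57 * 1.67^0 = -1.57
i=1: S_1 = -1.57 * 1.67^1 ≈ -2.62
i=2: S_2 = -1.57 * 1.67^2 ≈ -4.38
i=3: S_3 = -1.57 * 1.67^3 ≈ -7.31
The first 4 terms are: [-1.57, -2.62, -4.38, -7.31]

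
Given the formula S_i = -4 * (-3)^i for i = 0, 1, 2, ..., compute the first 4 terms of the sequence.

This is a geometric sequence.
i=0: S_0 = -4 * (-3)^0 = -4
i=1: S_1 = -4 * (-3)^1 = 12
i=2: S_2 = -4 * (-3)^2 = -36
i=3: S_3 = -4 * (-3)^3 = 108
The first 4 terms are: [-4, 12, -36, 108]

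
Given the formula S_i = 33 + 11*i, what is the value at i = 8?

S_8 = 33 + 11*8 = 33 + 88 = 121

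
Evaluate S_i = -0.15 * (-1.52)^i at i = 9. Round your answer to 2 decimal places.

S_9 = -0.15 * (-1.52)^9 ≈ -0.15 * -43.3104 ≈ 6.5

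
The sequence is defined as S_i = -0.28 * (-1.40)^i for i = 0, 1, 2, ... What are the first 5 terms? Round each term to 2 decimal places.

This is a geometric sequence.
i=0: S_0 = -0.28 * (-1.4)^0 = -0.28
i=1: S_1 = -0.28 * (-1.4)^1 ≈ 0.39
i=2: S_2 = -0.28 * (-1.4)^2 ≈ -0.55
i=3: S_3 = -0.28 * (-1.4)^3 ≈ 0.77
i=4: S_4 = -0.28 * (-1.4)^4 ≈ -1.08
The first 5 terms are: [-0.28, 0.39, -0.55, 0.77, -1.08]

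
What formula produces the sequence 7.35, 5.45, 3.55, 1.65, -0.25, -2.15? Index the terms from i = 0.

Check differences: 5.45 - 7.35 = -1.9
3.55 - 5.45 = -1.9
Common difference d = -1.9.
First term a = 7.35.
Formula: S_i = 7.35 - 1.90*i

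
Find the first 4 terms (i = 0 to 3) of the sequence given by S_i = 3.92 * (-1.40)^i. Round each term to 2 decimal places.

This is a geometric sequence.
i=0: S_0 = 3.92 * (-1.4)^0 = 3.92
i=1: S_1 = 3.92 * (-1.4)^1 ≈ -5.49
i=2: S_2 = 3.92 * (-1.4)^2 ≈ 7.68
i=3: S_3 = 3.92 * (-1.4)^3 ≈ -10.76
The first 4 terms are: [3.92, -5.49, 7.68, -10.76]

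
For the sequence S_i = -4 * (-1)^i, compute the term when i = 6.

S_6 = -4 * (-1)^6 = -4 * 1 = -4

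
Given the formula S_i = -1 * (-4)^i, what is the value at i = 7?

S_7 = -1 * (-4)^7 = -1 * -16384 = 16384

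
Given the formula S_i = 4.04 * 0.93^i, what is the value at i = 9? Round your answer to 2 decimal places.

S_9 = 4.04 * 0.93^9 ≈ 4.04 * 0.5204 ≈ 2.1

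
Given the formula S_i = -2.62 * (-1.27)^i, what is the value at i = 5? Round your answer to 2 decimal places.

S_5 = -2.62 * (-1.27)^5 ≈ -2.62 * -3.3038 ≈ 8.66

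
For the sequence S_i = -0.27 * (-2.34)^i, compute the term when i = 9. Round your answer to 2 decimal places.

S_9 = -0.27 * (-2.34)^9 ≈ -0.27 * -2103.501 ≈ 567.95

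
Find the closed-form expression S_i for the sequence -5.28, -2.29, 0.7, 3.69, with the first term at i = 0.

Check differences: -2.29 - -5.28 = 2.99
0.7 - -2.29 = 2.99
Common difference d = 2.99.
First term a = -5.28.
Formula: S_i = -5.28 + 2.99*i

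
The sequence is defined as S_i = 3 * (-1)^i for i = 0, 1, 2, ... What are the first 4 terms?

This is a geometric sequence.
i=0: S_0 = 3 * (-1)^0 = 3
i=1: S_1 = 3 * (-1)^1 = -3
i=2: S_2 = 3 * (-1)^2 = 3
i=3: S_3 = 3 * (-1)^3 = -3
The first 4 terms are: [3, -3, 3, -3]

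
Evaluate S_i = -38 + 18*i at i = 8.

S_8 = -38 + 18*8 = -38 + 144 = 106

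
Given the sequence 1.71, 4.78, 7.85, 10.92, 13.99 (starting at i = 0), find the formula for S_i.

Check differences: 4.78 - 1.71 = 3.07
7.85 - 4.78 = 3.07
Common difference d = 3.07.
First term a = 1.71.
Formula: S_i = 1.71 + 3.07*i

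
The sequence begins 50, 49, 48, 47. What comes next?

Differences: 49 - 50 = -1
This is an arithmetic sequence with common difference d = -1.
Next term = 47 + -1 = 46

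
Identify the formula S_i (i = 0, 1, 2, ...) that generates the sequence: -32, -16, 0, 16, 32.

Check differences: -16 - -32 = 16
0 - -16 = 16
Common difference d = 16.
First term a = -32.
Formula: S_i = -32 + 16*i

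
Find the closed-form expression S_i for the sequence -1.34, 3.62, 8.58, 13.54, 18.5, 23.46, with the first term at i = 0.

Check differences: 3.62 - -1.34 = 4.96
8.58 - 3.62 = 4.96
Common difference d = 4.96.
First term a = -1.34.
Formula: S_i = -1.34 + 4.96*i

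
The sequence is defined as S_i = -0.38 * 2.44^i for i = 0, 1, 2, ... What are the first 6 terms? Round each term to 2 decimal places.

This is a geometric sequence.
i=0: S_0 = -0.38 * 2.44^0 = -0.38
i=1: S_1 = -0.38 * 2.44^1 ≈ -0.93
i=2: S_2 = -0.38 * 2.44^2 ≈ -2.26
i=3: S_3 = -0.38 * 2.44^3 ≈ -5.52
i=4: S_4 = -0.38 * 2.44^4 ≈ -13.47
i=5: S_5 = -0.38 * 2.44^5 ≈ -32.86
The first 6 terms are: [-0.38, -0.93, -2.26, -5.52, -13.47, -32.86]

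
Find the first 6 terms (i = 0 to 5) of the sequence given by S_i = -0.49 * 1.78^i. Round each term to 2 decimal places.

This is a geometric sequence.
i=0: S_0 = -0.49 * 1.78^0 = -0.49
i=1: S_1 = -0.49 * 1.78^1 ≈ -0.87
i=2: S_2 = -0.49 * 1.78^2 ≈ -1.55
i=3: S_3 = -0.49 * 1.78^3 ≈ -2.76
i=4: S_4 = -0.49 * 1.78^4 ≈ -4.92
i=5: S_5 = -0.49 * 1.78^5 ≈ -8.76
The first 6 terms are: [-0.49, -0.87, -1.55, -2.76, -4.92, -8.76]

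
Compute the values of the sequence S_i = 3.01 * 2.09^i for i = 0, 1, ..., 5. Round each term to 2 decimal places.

This is a geometric sequence.
i=0: S_0 = 3.01 * 2.09^0 = 3.01
i=1: S_1 = 3.01 * 2.09^1 ≈ 6.29
i=2: S_2 = 3.01 * 2.09^2 ≈ 13.15
i=3: S_3 = 3.01 * 2.09^3 ≈ 27.48
i=4: S_4 = 3.01 * 2.09^4 ≈ 57.43
i=5: S_5 = 3.01 * 2.09^5 ≈ 120.03
The first 6 terms are: [3.01, 6.29, 13.15, 27.48, 57.43, 120.03]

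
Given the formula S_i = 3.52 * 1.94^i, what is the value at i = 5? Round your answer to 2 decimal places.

S_5 = 3.52 * 1.94^5 ≈ 3.52 * 27.4795 ≈ 96.73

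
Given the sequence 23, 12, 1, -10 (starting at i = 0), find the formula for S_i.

Check differences: 12 - 23 = -11
1 - 12 = -11
Common difference d = -11.
First term a = 23.
Formula: S_i = 23 - 11*i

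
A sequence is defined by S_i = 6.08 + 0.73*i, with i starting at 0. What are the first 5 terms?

This is an arithmetic sequence.
i=0: S_0 = 6.08 + 0.73*0 = 6.08
i=1: S_1 = 6.08 + 0.73*1 = 6.81
i=2: S_2 = 6.08 + 0.73*2 = 7.54
i=3: S_3 = 6.08 + 0.73*3 = 8.27
i=4: S_4 = 6.08 + 0.73*4 = 9.0
The first 5 terms are: [6.08, 6.81, 7.54, 8.27, 9.0]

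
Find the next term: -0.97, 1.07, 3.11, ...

Differences: 1.07 - -0.97 = 2.04
This is an arithmetic sequence with common difference d = 2.04.
Next term = 3.11 + 2.04 = 5.15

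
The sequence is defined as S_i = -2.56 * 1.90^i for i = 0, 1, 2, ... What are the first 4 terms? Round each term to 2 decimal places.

This is a geometric sequence.
i=0: S_0 = -2.56 * 1.9^0 = -2.56
i=1: S_1 = -2.56 * 1.9^1 ≈ -4.86
i=2: S_2 = -2.56 * 1.9^2 ≈ -9.24
i=3: S_3 = -2.56 * 1.9^3 ≈ -17.56
The first 4 terms are: [-2.56, -4.86, -9.24, -17.56]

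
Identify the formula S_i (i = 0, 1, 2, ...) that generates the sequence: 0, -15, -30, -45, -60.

Check differences: -15 - 0 = -15
-30 - -15 = -15
Common difference d = -15.
First term a = 0.
Formula: S_i = 0 - 15*i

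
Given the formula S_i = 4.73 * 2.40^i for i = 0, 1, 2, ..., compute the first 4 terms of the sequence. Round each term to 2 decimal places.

This is a geometric sequence.
i=0: S_0 = 4.73 * 2.4^0 = 4.73
i=1: S_1 = 4.73 * 2.4^1 ≈ 11.35
i=2: S_2 = 4.73 * 2.4^2 ≈ 27.24
i=3: S_3 = 4.73 * 2.4^3 ≈ 65.39
The first 4 terms are: [4.73, 11.35, 27.24, 65.39]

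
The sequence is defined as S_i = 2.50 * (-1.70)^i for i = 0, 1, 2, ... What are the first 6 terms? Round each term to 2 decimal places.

This is a geometric sequence.
i=0: S_0 = 2.5 * (-1.7)^0 = 2.5
i=1: S_1 = 2.5 * (-1.7)^1 = -4.25
i=2: S_2 = 2.5 * (-1.7)^2 ≈ 7.23
i=3: S_3 = 2.5 * (-1.7)^3 ≈ -12.28
i=4: S_4 = 2.5 * (-1.7)^4 ≈ 20.88
i=5: S_5 = 2.5 * (-1.7)^5 ≈ -35.5
The first 6 terms are: [2.5, -4.25, 7.23, -12.28, 20.88, -35.5]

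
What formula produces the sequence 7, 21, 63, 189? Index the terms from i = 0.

Check ratios: 21 / 7 = 3.0
Common ratio r = 3.
First term a = 7.
Formula: S_i = 7 * 3^i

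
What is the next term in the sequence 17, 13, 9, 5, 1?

Differences: 13 - 17 = -4
This is an arithmetic sequence with common difference d = -4.
Next term = 1 + -4 = -3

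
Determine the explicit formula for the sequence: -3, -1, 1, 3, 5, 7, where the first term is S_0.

Check differences: -1 - -3 = 2
1 - -1 = 2
Common difference d = 2.
First term a = -3.
Formula: S_i = -3 + 2*i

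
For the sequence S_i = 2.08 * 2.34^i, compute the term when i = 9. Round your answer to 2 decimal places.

S_9 = 2.08 * 2.34^9 ≈ 2.08 * 2103.501 ≈ 4375.28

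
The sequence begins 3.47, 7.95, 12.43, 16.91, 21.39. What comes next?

Differences: 7.95 - 3.47 = 4.48
This is an arithmetic sequence with common difference d = 4.48.
Next term = 21.39 + 4.48 = 25.87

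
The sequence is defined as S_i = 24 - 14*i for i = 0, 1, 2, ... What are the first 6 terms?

This is an arithmetic sequence.
i=0: S_0 = 24 + -14*0 = 24
i=1: S_1 = 24 + -14*1 = 10
i=2: S_2 = 24 + -14*2 = -4
i=3: S_3 = 24 + -14*3 = -18
i=4: S_4 = 24 + -14*4 = -32
i=5: S_5 = 24 + -14*5 = -46
The first 6 terms are: [24, 10, -4, -18, -32, -46]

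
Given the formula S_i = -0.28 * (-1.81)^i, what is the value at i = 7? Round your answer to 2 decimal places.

S_7 = -0.28 * (-1.81)^7 ≈ -0.28 * -63.6429 ≈ 17.82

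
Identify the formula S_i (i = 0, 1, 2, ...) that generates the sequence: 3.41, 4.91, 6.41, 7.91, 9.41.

Check differences: 4.91 - 3.41 = 1.5
6.41 - 4.91 = 1.5
Common difference d = 1.5.
First term a = 3.41.
Formula: S_i = 3.41 + 1.50*i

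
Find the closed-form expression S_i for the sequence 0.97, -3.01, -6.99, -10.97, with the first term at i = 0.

Check differences: -3.01 - 0.97 = -3.98
-6.99 - -3.01 = -3.98
Common difference d = -3.98.
First term a = 0.97.
Formula: S_i = 0.97 - 3.98*i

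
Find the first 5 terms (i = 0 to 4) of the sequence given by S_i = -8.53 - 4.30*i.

This is an arithmetic sequence.
i=0: S_0 = -8.53 + -4.3*0 = -8.53
i=1: S_1 = -8.53 + -4.3*1 = -12.83
i=2: S_2 = -8.53 + -4.3*2 = -17.13
i=3: S_3 = -8.53 + -4.3*3 = -21.43
i=4: S_4 = -8.53 + -4.3*4 = -25.73
The first 5 terms are: [-8.53, -12.83, -17.13, -21.43, -25.73]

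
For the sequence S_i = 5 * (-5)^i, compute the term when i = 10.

S_10 = 5 * (-5)^10 = 5 * 9765625 = 48828125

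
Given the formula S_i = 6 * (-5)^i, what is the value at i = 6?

S_6 = 6 * (-5)^6 = 6 * 15625 = 93750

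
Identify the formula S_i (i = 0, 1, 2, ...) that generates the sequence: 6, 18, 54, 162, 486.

Check ratios: 18 / 6 = 3.0
Common ratio r = 3.
First term a = 6.
Formula: S_i = 6 * 3^i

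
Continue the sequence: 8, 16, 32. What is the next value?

Ratios: 16 / 8 = 2.0
This is a geometric sequence with common ratio r = 2.
Next term = 32 * 2 = 64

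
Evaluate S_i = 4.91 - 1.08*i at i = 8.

S_8 = 4.91 + -1.08*8 = 4.91 + -8.64 = -3.73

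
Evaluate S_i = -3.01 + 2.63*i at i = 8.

S_8 = -3.01 + 2.63*8 = -3.01 + 21.04 = 18.03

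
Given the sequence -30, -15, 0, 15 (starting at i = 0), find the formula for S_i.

Check differences: -15 - -30 = 15
0 - -15 = 15
Common difference d = 15.
First term a = -30.
Formula: S_i = -30 + 15*i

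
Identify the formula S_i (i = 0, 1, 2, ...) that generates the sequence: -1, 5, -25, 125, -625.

Check ratios: 5 / -1 = -5.0
Common ratio r = -5.
First term a = -1.
Formula: S_i = -1 * (-5)^i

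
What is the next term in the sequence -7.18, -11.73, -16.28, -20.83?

Differences: -11.73 - -7.18 = -4.55
This is an arithmetic sequence with common difference d = -4.55.
Next term = -20.83 + -4.55 = -25.38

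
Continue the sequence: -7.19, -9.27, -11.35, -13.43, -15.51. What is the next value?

Differences: -9.27 - -7.19 = -2.08
This is an arithmetic sequence with common difference d = -2.08.
Next term = -15.51 + -2.08 = -17.59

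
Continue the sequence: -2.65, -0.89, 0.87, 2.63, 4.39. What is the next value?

Differences: -0.89 - -2.65 = 1.76
This is an arithmetic sequence with common difference d = 1.76.
Next term = 4.39 + 1.76 = 6.15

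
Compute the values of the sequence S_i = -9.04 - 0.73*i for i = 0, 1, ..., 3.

This is an arithmetic sequence.
i=0: S_0 = -9.04 + -0.73*0 = -9.04
i=1: S_1 = -9.04 + -0.73*1 = -9.77
i=2: S_2 = -9.04 + -0.73*2 = -10.5
i=3: S_3 = -9.04 + -0.73*3 = -11.23
The first 4 terms are: [-9.04, -9.77, -10.5, -11.23]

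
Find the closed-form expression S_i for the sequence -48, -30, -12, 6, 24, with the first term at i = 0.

Check differences: -30 - -48 = 18
-12 - -30 = 18
Common difference d = 18.
First term a = -48.
Formula: S_i = -48 + 18*i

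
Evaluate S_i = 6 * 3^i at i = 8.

S_8 = 6 * 3^8 = 6 * 6561 = 39366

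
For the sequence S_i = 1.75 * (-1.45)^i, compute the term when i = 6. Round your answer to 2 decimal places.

S_6 = 1.75 * (-1.45)^6 ≈ 1.75 * 9.2941 ≈ 16.26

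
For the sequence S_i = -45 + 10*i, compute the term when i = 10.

S_10 = -45 + 10*10 = -45 + 100 = 55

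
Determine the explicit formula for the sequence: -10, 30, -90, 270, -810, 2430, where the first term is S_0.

Check ratios: 30 / -10 = -3.0
Common ratio r = -3.
First term a = -10.
Formula: S_i = -10 * (-3)^i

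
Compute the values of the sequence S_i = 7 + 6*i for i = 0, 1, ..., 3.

This is an arithmetic sequence.
i=0: S_0 = 7 + 6*0 = 7
i=1: S_1 = 7 + 6*1 = 13
i=2: S_2 = 7 + 6*2 = 19
i=3: S_3 = 7 + 6*3 = 25
The first 4 terms are: [7, 13, 19, 25]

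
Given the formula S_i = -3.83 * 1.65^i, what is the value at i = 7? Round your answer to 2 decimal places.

S_7 = -3.83 * 1.65^7 ≈ -3.83 * 33.2957 ≈ -127.52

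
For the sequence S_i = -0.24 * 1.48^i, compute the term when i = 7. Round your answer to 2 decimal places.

S_7 = -0.24 * 1.48^7 ≈ -0.24 * 15.5536 ≈ -3.73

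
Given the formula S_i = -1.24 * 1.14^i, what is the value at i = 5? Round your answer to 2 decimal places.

S_5 = -1.24 * 1.14^5 ≈ -1.24 * 1.9254 ≈ -2.39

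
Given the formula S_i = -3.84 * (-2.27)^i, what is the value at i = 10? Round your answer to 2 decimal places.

S_10 = -3.84 * (-2.27)^10 ≈ -3.84 * 3632.9429 ≈ -13950.5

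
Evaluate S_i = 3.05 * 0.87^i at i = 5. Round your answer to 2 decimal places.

S_5 = 3.05 * 0.87^5 ≈ 3.05 * 0.4984 ≈ 1.52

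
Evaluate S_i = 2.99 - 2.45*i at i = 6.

S_6 = 2.99 + -2.45*6 = 2.99 + -14.7 = -11.71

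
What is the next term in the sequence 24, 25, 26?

Differences: 25 - 24 = 1
This is an arithmetic sequence with common difference d = 1.
Next term = 26 + 1 = 27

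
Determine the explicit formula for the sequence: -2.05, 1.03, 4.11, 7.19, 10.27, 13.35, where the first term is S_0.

Check differences: 1.03 - -2.05 = 3.08
4.11 - 1.03 = 3.08
Common difference d = 3.08.
First term a = -2.05.
Formula: S_i = -2.05 + 3.08*i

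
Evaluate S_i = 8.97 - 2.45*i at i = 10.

S_10 = 8.97 + -2.45*10 = 8.97 + -24.5 = -15.53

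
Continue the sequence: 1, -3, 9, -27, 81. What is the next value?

Ratios: -3 / 1 = -3.0
This is a geometric sequence with common ratio r = -3.
Next term = 81 * -3 = -243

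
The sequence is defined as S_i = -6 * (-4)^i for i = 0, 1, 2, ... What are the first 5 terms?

This is a geometric sequence.
i=0: S_0 = -6 * (-4)^0 = -6
i=1: S_1 = -6 * (-4)^1 = 24
i=2: S_2 = -6 * (-4)^2 = -96
i=3: S_3 = -6 * (-4)^3 = 384
i=4: S_4 = -6 * (-4)^4 = -1536
The first 5 terms are: [-6, 24, -96, 384, -1536]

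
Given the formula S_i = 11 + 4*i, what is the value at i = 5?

S_5 = 11 + 4*5 = 11 + 20 = 31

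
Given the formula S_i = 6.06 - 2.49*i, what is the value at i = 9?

S_9 = 6.06 + -2.49*9 = 6.06 + -22.41 = -16.35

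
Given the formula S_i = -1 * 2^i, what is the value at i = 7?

S_7 = -1 * 2^7 = -1 * 128 = -128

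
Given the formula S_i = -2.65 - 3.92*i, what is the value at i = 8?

S_8 = -2.65 + -3.92*8 = -2.65 + -31.36 = -34.01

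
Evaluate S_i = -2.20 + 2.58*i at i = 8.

S_8 = -2.2 + 2.58*8 = -2.2 + 20.64 = 18.44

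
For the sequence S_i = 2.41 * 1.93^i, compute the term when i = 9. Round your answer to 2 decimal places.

S_9 = 2.41 * 1.93^9 ≈ 2.41 * 371.5487 ≈ 895.43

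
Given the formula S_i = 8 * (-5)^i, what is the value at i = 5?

S_5 = 8 * (-5)^5 = 8 * -3125 = -25000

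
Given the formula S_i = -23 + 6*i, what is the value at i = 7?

S_7 = -23 + 6*7 = -23 + 42 = 19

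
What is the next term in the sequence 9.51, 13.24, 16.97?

Differences: 13.24 - 9.51 = 3.73
This is an arithmetic sequence with common difference d = 3.73.
Next term = 16.97 + 3.73 = 20.7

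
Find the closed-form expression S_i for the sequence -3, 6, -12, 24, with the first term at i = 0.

Check ratios: 6 / -3 = -2.0
Common ratio r = -2.
First term a = -3.
Formula: S_i = -3 * (-2)^i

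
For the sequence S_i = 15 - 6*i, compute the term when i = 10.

S_10 = 15 + -6*10 = 15 + -60 = -45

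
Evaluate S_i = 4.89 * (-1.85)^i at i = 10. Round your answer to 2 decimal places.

S_10 = 4.89 * (-1.85)^10 ≈ 4.89 * 469.5883 ≈ 2296.29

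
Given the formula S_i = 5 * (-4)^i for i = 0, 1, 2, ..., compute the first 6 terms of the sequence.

This is a geometric sequence.
i=0: S_0 = 5 * (-4)^0 = 5
i=1: S_1 = 5 * (-4)^1 = -20
i=2: S_2 = 5 * (-4)^2 = 80
i=3: S_3 = 5 * (-4)^3 = -320
i=4: S_4 = 5 * (-4)^4 = 1280
i=5: S_5 = 5 * (-4)^5 = -5120
The first 6 terms are: [5, -20, 80, -320, 1280, -5120]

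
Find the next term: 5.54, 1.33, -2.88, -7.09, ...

Differences: 1.33 - 5.54 = -4.21
This is an arithmetic sequence with common difference d = -4.21.
Next term = -7.09 + -4.21 = -11.3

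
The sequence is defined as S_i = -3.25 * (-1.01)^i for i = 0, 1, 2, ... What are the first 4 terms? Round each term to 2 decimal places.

This is a geometric sequence.
i=0: S_0 = -3.25 * (-1.01)^0 = -3.25
i=1: S_1 = -3.25 * (-1.01)^1 ≈ 3.28
i=2: S_2 = -3.25 * (-1.01)^2 ≈ -3.32
i=3: S_3 = -3.25 * (-1.01)^3 ≈ 3.35
The first 4 terms are: [-3.25, 3.28, -3.32, 3.35]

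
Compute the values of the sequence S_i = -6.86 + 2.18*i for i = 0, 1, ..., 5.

This is an arithmetic sequence.
i=0: S_0 = -6.86 + 2.18*0 = -6.86
i=1: S_1 = -6.86 + 2.18*1 = -4.68
i=2: S_2 = -6.86 + 2.18*2 = -2.5
i=3: S_3 = -6.86 + 2.18*3 = -0.32
i=4: S_4 = -6.86 + 2.18*4 = 1.86
i=5: S_5 = -6.86 + 2.18*5 = 4.04
The first 6 terms are: [-6.86, -4.68, -2.5, -0.32, 1.86, 4.04]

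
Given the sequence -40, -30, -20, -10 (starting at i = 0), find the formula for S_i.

Check differences: -30 - -40 = 10
-20 - -30 = 10
Common difference d = 10.
First term a = -40.
Formula: S_i = -40 + 10*i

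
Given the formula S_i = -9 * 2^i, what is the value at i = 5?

S_5 = -9 * 2^5 = -9 * 32 = -288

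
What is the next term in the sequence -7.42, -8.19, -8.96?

Differences: -8.19 - -7.42 = -0.77
This is an arithmetic sequence with common difference d = -0.77.
Next term = -8.96 + -0.77 = -9.73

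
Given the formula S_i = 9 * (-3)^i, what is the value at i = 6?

S_6 = 9 * (-3)^6 = 9 * 729 = 6561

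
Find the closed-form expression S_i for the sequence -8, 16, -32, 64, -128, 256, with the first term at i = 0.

Check ratios: 16 / -8 = -2.0
Common ratio r = -2.
First term a = -8.
Formula: S_i = -8 * (-2)^i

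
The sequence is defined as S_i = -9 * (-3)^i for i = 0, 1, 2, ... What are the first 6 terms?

This is a geometric sequence.
i=0: S_0 = -9 * (-3)^0 = -9
i=1: S_1 = -9 * (-3)^1 = 27
i=2: S_2 = -9 * (-3)^2 = -81
i=3: S_3 = -9 * (-3)^3 = 243
i=4: S_4 = -9 * (-3)^4 = -729
i=5: S_5 = -9 * (-3)^5 = 2187
The first 6 terms are: [-9, 27, -81, 243, -729, 2187]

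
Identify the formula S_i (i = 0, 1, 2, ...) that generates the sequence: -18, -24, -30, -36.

Check differences: -24 - -18 = -6
-30 - -24 = -6
Common difference d = -6.
First term a = -18.
Formula: S_i = -18 - 6*i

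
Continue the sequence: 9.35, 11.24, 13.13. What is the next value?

Differences: 11.24 - 9.35 = 1.89
This is an arithmetic sequence with common difference d = 1.89.
Next term = 13.13 + 1.89 = 15.02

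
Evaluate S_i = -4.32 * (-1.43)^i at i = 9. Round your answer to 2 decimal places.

S_9 = -4.32 * (-1.43)^9 ≈ -4.32 * -25.0049 ≈ 108.02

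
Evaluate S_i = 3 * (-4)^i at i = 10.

S_10 = 3 * (-4)^10 = 3 * 1048576 = 3145728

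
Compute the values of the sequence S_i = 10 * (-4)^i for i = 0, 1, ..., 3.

This is a geometric sequence.
i=0: S_0 = 10 * (-4)^0 = 10
i=1: S_1 = 10 * (-4)^1 = -40
i=2: S_2 = 10 * (-4)^2 = 160
i=3: S_3 = 10 * (-4)^3 = -640
The first 4 terms are: [10, -40, 160, -640]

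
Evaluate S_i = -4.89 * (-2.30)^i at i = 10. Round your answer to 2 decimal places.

S_10 = -4.89 * (-2.3)^10 ≈ -4.89 * 4142.6511 ≈ -20257.56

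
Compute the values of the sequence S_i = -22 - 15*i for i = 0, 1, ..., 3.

This is an arithmetic sequence.
i=0: S_0 = -22 + -15*0 = -22
i=1: S_1 = -22 + -15*1 = -37
i=2: S_2 = -22 + -15*2 = -52
i=3: S_3 = -22 + -15*3 = -67
The first 4 terms are: [-22, -37, -52, -67]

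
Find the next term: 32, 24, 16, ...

Differences: 24 - 32 = -8
This is an arithmetic sequence with common difference d = -8.
Next term = 16 + -8 = 8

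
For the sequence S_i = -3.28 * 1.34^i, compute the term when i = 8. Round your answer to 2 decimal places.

S_8 = -3.28 * 1.34^8 ≈ -3.28 * 10.3953 ≈ -34.1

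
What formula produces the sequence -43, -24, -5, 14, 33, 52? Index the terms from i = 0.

Check differences: -24 - -43 = 19
-5 - -24 = 19
Common difference d = 19.
First term a = -43.
Formula: S_i = -43 + 19*i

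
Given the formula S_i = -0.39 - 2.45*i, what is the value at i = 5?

S_5 = -0.39 + -2.45*5 = -0.39 + -12.25 = -12.64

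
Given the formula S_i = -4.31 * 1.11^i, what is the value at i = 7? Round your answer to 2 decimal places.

S_7 = -4.31 * 1.11^7 ≈ -4.31 * 2.0762 ≈ -8.95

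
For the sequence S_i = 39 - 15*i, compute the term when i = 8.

S_8 = 39 + -15*8 = 39 + -120 = -81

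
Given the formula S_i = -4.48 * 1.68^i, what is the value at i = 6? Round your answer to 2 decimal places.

S_6 = -4.48 * 1.68^6 ≈ -4.48 * 22.4831 ≈ -100.72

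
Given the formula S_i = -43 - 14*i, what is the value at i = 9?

S_9 = -43 + -14*9 = -43 + -126 = -169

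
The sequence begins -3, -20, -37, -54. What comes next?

Differences: -20 - -3 = -17
This is an arithmetic sequence with common difference d = -17.
Next term = -54 + -17 = -71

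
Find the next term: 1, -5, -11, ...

Differences: -5 - 1 = -6
This is an arithmetic sequence with common difference d = -6.
Next term = -11 + -6 = -17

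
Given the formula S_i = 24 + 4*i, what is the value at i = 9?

S_9 = 24 + 4*9 = 24 + 36 = 60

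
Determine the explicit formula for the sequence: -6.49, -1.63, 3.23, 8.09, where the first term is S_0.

Check differences: -1.63 - -6.49 = 4.86
3.23 - -1.63 = 4.86
Common difference d = 4.86.
First term a = -6.49.
Formula: S_i = -6.49 + 4.86*i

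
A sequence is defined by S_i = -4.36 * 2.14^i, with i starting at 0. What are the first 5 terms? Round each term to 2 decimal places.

This is a geometric sequence.
i=0: S_0 = -4.36 * 2.14^0 = -4.36
i=1: S_1 = -4.36 * 2.14^1 ≈ -9.33
i=2: S_2 = -4.36 * 2.14^2 ≈ -19.97
i=3: S_3 = -4.36 * 2.14^3 ≈ -42.73
i=4: S_4 = -4.36 * 2.14^4 ≈ -91.44
The first 5 terms are: [-4.36, -9.33, -19.97, -42.73, -91.44]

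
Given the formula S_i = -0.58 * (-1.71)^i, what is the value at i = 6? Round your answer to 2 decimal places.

S_6 = -0.58 * (-1.71)^6 ≈ -0.58 * 25.0021 ≈ -14.5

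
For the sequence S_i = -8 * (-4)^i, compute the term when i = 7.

S_7 = -8 * (-4)^7 = -8 * -16384 = 131072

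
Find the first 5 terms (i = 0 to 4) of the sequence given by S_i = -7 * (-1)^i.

This is a geometric sequence.
i=0: S_0 = -7 * (-1)^0 = -7
i=1: S_1 = -7 * (-1)^1 = 7
i=2: S_2 = -7 * (-1)^2 = -7
i=3: S_3 = -7 * (-1)^3 = 7
i=4: S_4 = -7 * (-1)^4 = -7
The first 5 terms are: [-7, 7, -7, 7, -7]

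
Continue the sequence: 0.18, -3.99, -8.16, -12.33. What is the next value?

Differences: -3.99 - 0.18 = -4.17
This is an arithmetic sequence with common difference d = -4.17.
Next term = -12.33 + -4.17 = -16.5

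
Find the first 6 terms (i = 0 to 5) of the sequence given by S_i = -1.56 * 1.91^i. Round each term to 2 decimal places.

This is a geometric sequence.
i=0: S_0 = -1.56 * 1.91^0 = -1.56
i=1: S_1 = -1.56 * 1.91^1 ≈ -2.98
i=2: S_2 = -1.56 * 1.91^2 ≈ -5.69
i=3: S_3 = -1.56 * 1.91^3 ≈ -10.87
i=4: S_4 = -1.56 * 1.91^4 ≈ -20.76
i=5: S_5 = -1.56 * 1.91^5 ≈ -39.65
The first 6 terms are: [-1.56, -2.98, -5.69, -10.87, -20.76, -39.65]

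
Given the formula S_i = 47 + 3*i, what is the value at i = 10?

S_10 = 47 + 3*10 = 47 + 30 = 77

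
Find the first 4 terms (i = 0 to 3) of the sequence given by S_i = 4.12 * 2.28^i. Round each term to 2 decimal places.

This is a geometric sequence.
i=0: S_0 = 4.12 * 2.28^0 = 4.12
i=1: S_1 = 4.12 * 2.28^1 ≈ 9.39
i=2: S_2 = 4.12 * 2.28^2 ≈ 21.42
i=3: S_3 = 4.12 * 2.28^3 ≈ 48.83
The first 4 terms are: [4.12, 9.39, 21.42, 48.83]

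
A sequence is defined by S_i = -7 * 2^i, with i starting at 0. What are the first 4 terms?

This is a geometric sequence.
i=0: S_0 = -7 * 2^0 = -7
i=1: S_1 = -7 * 2^1 = -14
i=2: S_2 = -7 * 2^2 = -28
i=3: S_3 = -7 * 2^3 = -56
The first 4 terms are: [-7, -14, -28, -56]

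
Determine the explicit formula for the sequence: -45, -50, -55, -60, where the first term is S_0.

Check differences: -50 - -45 = -5
-55 - -50 = -5
Common difference d = -5.
First term a = -45.
Formula: S_i = -45 - 5*i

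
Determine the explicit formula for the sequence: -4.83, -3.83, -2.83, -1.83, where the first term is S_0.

Check differences: -3.83 - -4.83 = 1.0
-2.83 - -3.83 = 1.0
Common difference d = 1.0.
First term a = -4.83.
Formula: S_i = -4.83 + 1.00*i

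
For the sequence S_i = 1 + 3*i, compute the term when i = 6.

S_6 = 1 + 3*6 = 1 + 18 = 19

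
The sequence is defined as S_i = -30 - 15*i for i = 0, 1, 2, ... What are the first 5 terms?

This is an arithmetic sequence.
i=0: S_0 = -30 + -15*0 = -30
i=1: S_1 = -30 + -15*1 = -45
i=2: S_2 = -30 + -15*2 = -60
i=3: S_3 = -30 + -15*3 = -75
i=4: S_4 = -30 + -15*4 = -90
The first 5 terms are: [-30, -45, -60, -75, -90]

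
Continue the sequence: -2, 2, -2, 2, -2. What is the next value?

Ratios: 2 / -2 = -1.0
This is a geometric sequence with common ratio r = -1.
Next term = -2 * -1 = 2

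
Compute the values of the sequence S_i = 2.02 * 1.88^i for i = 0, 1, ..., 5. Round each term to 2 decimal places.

This is a geometric sequence.
i=0: S_0 = 2.02 * 1.88^0 = 2.02
i=1: S_1 = 2.02 * 1.88^1 ≈ 3.8
i=2: S_2 = 2.02 * 1.88^2 ≈ 7.14
i=3: S_3 = 2.02 * 1.88^3 ≈ 13.42
i=4: S_4 = 2.02 * 1.88^4 ≈ 25.23
i=5: S_5 = 2.02 * 1.88^5 ≈ 47.44
The first 6 terms are: [2.02, 3.8, 7.14, 13.42, 25.23, 47.44]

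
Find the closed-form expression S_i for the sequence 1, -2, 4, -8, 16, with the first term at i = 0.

Check ratios: -2 / 1 = -2.0
Common ratio r = -2.
First term a = 1.
Formula: S_i = 1 * (-2)^i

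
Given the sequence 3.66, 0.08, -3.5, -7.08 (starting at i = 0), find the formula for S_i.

Check differences: 0.08 - 3.66 = -3.58
-3.5 - 0.08 = -3.58
Common difference d = -3.58.
First term a = 3.66.
Formula: S_i = 3.66 - 3.58*i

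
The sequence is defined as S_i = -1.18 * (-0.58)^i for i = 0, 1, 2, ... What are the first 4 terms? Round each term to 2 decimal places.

This is a geometric sequence.
i=0: S_0 = -1.18 * (-0.58)^0 = -1.18
i=1: S_1 = -1.18 * (-0.58)^1 ≈ 0.68
i=2: S_2 = -1.18 * (-0.58)^2 ≈ -0.4
i=3: S_3 = -1.18 * (-0.58)^3 ≈ 0.23
The first 4 terms are: [-1.18, 0.68, -0.4, 0.23]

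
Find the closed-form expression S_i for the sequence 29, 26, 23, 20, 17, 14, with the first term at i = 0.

Check differences: 26 - 29 = -3
23 - 26 = -3
Common difference d = -3.
First term a = 29.
Formula: S_i = 29 - 3*i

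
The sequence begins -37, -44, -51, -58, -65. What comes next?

Differences: -44 - -37 = -7
This is an arithmetic sequence with common difference d = -7.
Next term = -65 + -7 = -72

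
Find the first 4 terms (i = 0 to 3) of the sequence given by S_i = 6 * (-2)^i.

This is a geometric sequence.
i=0: S_0 = 6 * (-2)^0 = 6
i=1: S_1 = 6 * (-2)^1 = -12
i=2: S_2 = 6 * (-2)^2 = 24
i=3: S_3 = 6 * (-2)^3 = -48
The first 4 terms are: [6, -12, 24, -48]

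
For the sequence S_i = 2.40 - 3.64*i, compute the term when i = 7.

S_7 = 2.4 + -3.64*7 = 2.4 + -25.48 = -23.08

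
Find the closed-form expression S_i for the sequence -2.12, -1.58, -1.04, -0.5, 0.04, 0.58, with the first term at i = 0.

Check differences: -1.58 - -2.12 = 0.54
-1.04 - -1.58 = 0.54
Common difference d = 0.54.
First term a = -2.12.
Formula: S_i = -2.12 + 0.54*i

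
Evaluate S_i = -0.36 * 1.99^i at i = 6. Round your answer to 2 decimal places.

S_6 = -0.36 * 1.99^6 ≈ -0.36 * 62.1038 ≈ -22.36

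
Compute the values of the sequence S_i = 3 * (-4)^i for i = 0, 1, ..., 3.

This is a geometric sequence.
i=0: S_0 = 3 * (-4)^0 = 3
i=1: S_1 = 3 * (-4)^1 = -12
i=2: S_2 = 3 * (-4)^2 = 48
i=3: S_3 = 3 * (-4)^3 = -192
The first 4 terms are: [3, -12, 48, -192]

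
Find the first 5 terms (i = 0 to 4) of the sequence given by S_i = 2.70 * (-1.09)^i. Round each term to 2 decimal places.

This is a geometric sequence.
i=0: S_0 = 2.7 * (-1.09)^0 = 2.7
i=1: S_1 = 2.7 * (-1.09)^1 ≈ -2.94
i=2: S_2 = 2.7 * (-1.09)^2 ≈ 3.21
i=3: S_3 = 2.7 * (-1.09)^3 ≈ -3.5
i=4: S_4 = 2.7 * (-1.09)^4 ≈ 3.81
The first 5 terms are: [2.7, -2.94, 3.21, -3.5, 3.81]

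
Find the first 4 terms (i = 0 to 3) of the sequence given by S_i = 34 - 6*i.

This is an arithmetic sequence.
i=0: S_0 = 34 + -6*0 = 34
i=1: S_1 = 34 + -6*1 = 28
i=2: S_2 = 34 + -6*2 = 22
i=3: S_3 = 34 + -6*3 = 16
The first 4 terms are: [34, 28, 22, 16]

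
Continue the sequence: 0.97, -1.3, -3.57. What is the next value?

Differences: -1.3 - 0.97 = -2.27
This is an arithmetic sequence with common difference d = -2.27.
Next term = -3.57 + -2.27 = -5.84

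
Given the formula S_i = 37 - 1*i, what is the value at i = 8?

S_8 = 37 + -1*8 = 37 + -8 = 29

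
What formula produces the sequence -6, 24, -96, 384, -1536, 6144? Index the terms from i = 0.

Check ratios: 24 / -6 = -4.0
Common ratio r = -4.
First term a = -6.
Formula: S_i = -6 * (-4)^i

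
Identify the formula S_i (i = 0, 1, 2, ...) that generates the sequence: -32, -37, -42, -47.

Check differences: -37 - -32 = -5
-42 - -37 = -5
Common difference d = -5.
First term a = -32.
Formula: S_i = -32 - 5*i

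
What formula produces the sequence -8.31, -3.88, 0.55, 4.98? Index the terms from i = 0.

Check differences: -3.88 - -8.31 = 4.43
0.55 - -3.88 = 4.43
Common difference d = 4.43.
First term a = -8.31.
Formula: S_i = -8.31 + 4.43*i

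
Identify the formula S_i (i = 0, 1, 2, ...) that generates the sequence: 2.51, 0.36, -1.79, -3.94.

Check differences: 0.36 - 2.51 = -2.15
-1.79 - 0.36 = -2.15
Common difference d = -2.15.
First term a = 2.51.
Formula: S_i = 2.51 - 2.15*i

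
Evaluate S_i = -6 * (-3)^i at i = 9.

S_9 = -6 * (-3)^9 = -6 * -19683 = 118098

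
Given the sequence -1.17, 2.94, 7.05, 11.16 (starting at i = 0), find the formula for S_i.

Check differences: 2.94 - -1.17 = 4.11
7.05 - 2.94 = 4.11
Common difference d = 4.11.
First term a = -1.17.
Formula: S_i = -1.17 + 4.11*i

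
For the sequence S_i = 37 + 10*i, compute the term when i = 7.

S_7 = 37 + 10*7 = 37 + 70 = 107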